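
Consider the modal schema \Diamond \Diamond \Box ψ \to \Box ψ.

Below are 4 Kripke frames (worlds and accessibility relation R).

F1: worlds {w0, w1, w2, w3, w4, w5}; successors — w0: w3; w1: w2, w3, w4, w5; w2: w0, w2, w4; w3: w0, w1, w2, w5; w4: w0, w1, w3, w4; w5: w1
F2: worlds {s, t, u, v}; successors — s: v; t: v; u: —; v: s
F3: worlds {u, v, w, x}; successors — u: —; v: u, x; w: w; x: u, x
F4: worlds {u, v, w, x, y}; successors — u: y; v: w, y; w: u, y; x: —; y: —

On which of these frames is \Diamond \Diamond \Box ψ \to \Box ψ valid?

F2

This is the axiom for a generalized confluence (Geach) condition; its first-order frame correspondent is \forall x \forall y \forall z ((x R^2 y \wedge xRz) \to \exists w (yRw \wedge z = w)).
F1: fails — w0R²w2, w0Rw3 but no w with w2Rw and w3=w.
F2: ✓.
F3: fails — vR²u, vRu but no t with uRt and u=t.
F4: fails — vR²u, vRw but no t with uRt and w=t.
Valid on: F2.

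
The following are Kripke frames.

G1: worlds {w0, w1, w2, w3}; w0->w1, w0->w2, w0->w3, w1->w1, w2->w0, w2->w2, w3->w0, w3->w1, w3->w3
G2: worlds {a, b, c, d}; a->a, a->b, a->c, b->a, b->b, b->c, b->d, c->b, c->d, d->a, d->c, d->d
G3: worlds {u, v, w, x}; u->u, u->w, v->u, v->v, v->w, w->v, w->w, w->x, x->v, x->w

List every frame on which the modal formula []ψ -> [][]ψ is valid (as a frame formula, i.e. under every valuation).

none

The schema corresponds to transitivity: forall x forall y forall z (Rxy & Ryz -> Rxz).
G1: fails — Rw3w0 and Rw0w2 but not Rw3w2.
G2: fails — Rcd and Rdc but not Rcc.
G3: fails — Rxw and Rwx but not Rxx.
Valid on no frame.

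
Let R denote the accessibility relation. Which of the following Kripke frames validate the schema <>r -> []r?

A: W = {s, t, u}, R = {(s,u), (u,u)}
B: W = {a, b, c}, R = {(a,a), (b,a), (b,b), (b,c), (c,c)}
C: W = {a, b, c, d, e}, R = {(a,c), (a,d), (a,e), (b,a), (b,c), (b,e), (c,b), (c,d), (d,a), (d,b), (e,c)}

A

This is the axiom for partial functionality; its first-order frame correspondent is forall x forall y forall z (Rxy & Rxz -> y = z).
A: holds.
B: fails — b sees both a and b.
C: fails — a sees both c and d.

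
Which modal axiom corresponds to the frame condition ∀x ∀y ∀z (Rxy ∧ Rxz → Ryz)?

◇ψ → □◇ψ

This is the Euclidean property; the standard corresponding axiom is 5: ◇ψ → □◇ψ.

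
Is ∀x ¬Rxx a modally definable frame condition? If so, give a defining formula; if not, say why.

Modal frame validity is preserved under surjective bounded morphisms.
The 3-cycle (worlds s,t,u with s→t→u→s) is irreflexive, and the map sending every world to a single reflexive point • is a surjective bounded morphism (forth: every edge maps to (•,•); back: every world has a successor). So any modal formula valid on the 3-cycle is also valid on the reflexive point, which is not irreflexive.
So the class is not modally definable.

Not definable by any modal formula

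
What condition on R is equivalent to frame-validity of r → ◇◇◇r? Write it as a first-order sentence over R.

∀x ∃w (x = w ∧ xR³w)

This is a Sahlqvist (Geach-type) schema ◇^0□^0r → □^0◇^3r.
Minimal-valuation argument: fix x; take any y with xR^0y and any z with xR^0z. Set V(r) to the set of worlds R-reachable from y in exactly 0 steps. Then □^0r holds at y, so the antecedent holds at x; validity forces ◇^3r at z, giving a w with zR^3w and yR^0w.
First-order correspondent: ∀x ∃w (x = w ∧ xR³w).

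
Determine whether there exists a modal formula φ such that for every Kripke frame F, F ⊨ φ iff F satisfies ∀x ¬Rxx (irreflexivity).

Not definable by any modal formula

Modal frame validity is preserved under surjective bounded morphisms.
The 5-cycle (worlds w0,w1,w2,w3,w4 with w0→w1→w2→w3→w4→w0) is irreflexive, and the map sending every world to a single reflexive point • is a surjective bounded morphism (forth: every edge maps to (•,•); back: every world has a successor). So any modal formula valid on the 5-cycle is also valid on the reflexive point, which is not irreflexive.
So the class is not modally definable.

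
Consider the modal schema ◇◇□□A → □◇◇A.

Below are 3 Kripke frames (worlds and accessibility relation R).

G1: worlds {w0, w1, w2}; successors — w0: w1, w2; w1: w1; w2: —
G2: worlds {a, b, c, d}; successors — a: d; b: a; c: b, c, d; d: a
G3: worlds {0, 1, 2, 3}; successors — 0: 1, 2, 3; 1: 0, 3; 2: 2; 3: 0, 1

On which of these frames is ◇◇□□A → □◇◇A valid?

G3

The schema corresponds to a generalized confluence (Geach) condition: ∀x ∀y ∀z ((xR²y ∧ xRz) → ∃w (yR²w ∧ zR²w)).
G1: fails — w0R²w1, w0Rw2 but no w with w1R²w and w2R²w.
G2: fails — aR²a, aRd but no w with aR²w and dR²w.
G3: condition met.
Valid on: G3.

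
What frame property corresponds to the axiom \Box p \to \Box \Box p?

This is the 4 axiom.
It corresponds to transitivity: \forall x \forall y \forall z (Rxy \wedge Ryz \to Rxz).

transitivity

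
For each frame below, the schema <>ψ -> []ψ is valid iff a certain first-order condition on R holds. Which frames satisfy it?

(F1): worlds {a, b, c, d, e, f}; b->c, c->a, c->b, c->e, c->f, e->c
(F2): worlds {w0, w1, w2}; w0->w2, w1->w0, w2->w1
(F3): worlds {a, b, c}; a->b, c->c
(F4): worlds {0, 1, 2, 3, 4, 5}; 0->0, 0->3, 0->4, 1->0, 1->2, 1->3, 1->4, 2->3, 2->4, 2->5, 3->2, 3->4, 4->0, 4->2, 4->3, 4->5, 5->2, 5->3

The schema corresponds to partial functionality: forall x forall y forall z (Rxy & Rxz -> y = z).
(F1): fails — c sees both a and b.
(F2): ✓.
(F3): ✓.
(F4): fails — 0 sees both 0 and 3.
Valid on: (F2), (F3).

(F2), (F3)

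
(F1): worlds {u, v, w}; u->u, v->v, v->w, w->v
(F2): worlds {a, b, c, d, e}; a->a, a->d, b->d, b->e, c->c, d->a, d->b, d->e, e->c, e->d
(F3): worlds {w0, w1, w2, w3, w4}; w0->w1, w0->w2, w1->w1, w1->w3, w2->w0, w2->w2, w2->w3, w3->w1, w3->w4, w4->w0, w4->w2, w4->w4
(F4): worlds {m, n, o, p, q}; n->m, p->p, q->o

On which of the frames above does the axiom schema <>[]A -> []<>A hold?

(F1)

Frame correspondent (Sahlqvist): forall x forall y forall z (Rxy & Rxz -> exists w (Ryw & Rzw)) — i.e. convergence.
(F1): condition met.
(F2): fails — Rbe and Rbd but e and d have no common successor.
(F3): fails — Rw2w2 and Rw2w3 but w2 and w3 have no common successor.
(F4): fails — Rnm and Rnm but m and m have no common successor.
Valid on: (F1).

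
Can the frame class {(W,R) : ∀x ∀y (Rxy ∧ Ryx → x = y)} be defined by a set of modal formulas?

No — not modally definable

Modal frame validity is preserved under surjective bounded morphisms.
The 8-cycle (worlds 0,1,2,3,4,5,6,7 with 0→1→2→3→4→5→6→7→0) is antisymmetric. Sending even-indexed worlds to s and odd-indexed worlds to t is a surjective bounded morphism onto the two-world frame with s↔t, which is not antisymmetric.
Hence antisymmetry is not modally definable.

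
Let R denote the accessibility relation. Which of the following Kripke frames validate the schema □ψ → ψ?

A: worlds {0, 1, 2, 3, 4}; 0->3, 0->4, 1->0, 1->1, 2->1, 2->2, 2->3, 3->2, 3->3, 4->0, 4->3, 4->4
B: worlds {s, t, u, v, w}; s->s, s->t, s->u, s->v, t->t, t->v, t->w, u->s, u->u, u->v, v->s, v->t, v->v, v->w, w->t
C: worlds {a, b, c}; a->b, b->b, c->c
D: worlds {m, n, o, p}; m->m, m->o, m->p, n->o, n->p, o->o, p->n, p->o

The schema corresponds to reflexivity: ∀x Rxx.
A: fails — world 0 does not see itself.
B: fails — world w does not see itself.
C: fails — world a does not see itself.
D: fails — world n does not see itself.
Valid on no frame.

none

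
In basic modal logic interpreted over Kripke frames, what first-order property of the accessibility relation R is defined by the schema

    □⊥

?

emptiness of R: ∀x ∀y ¬Rxy

□⊥ is valid iff no world has any successor (otherwise □⊥ fails at any world with one).
Conversely, on a frame with emptiness of R the schema holds at every world under every valuation.
So the correspondent is emptiness of R.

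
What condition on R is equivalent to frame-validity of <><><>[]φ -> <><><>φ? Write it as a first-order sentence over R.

This is a Sahlqvist (Geach-type) schema ◇^3□^1φ → □^0◇^3φ.
Minimal-valuation argument: fix x; take any y with xR^3y and any z with xR^0z. Set V(φ) to the set of worlds R-reachable from y in exactly 1 step. Then □^1φ holds at y, so the antecedent holds at x; validity forces ◇^3φ at z, giving a w with zR^3w and yR^1w.
First-order correspondent: forall x forall y (x R^3 y -> exists w (yRw & x R^3 w)).

forall x forall y (x R^3 y -> exists w (yRw & x R^3 w))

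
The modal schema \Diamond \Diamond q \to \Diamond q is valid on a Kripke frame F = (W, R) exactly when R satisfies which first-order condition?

This schema is equivalent to the 4 axiom □q → □□q.
Its frame correspondent is transitivity — \forall x \forall y \forall z (Rxy \wedge Ryz \to Rxz).

transitivity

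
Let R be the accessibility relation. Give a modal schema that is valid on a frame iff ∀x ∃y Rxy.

The condition is seriality. The D schema □s → ◇s defines it.
Suppose □s→◇s is valid. At any x set V(s)=W. Then □s at x, so ◇s at x, so x has a successor.

□s → ◇s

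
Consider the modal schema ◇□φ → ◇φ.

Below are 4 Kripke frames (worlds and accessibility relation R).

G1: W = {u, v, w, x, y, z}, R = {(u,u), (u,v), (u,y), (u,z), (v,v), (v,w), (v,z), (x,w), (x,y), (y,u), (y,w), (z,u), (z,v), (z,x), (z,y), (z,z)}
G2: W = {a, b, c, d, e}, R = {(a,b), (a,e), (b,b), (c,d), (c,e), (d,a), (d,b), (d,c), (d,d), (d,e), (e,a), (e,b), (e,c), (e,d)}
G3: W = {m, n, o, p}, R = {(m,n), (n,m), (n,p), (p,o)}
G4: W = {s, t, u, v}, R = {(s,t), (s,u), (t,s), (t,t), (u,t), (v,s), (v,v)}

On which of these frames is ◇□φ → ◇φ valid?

The schema corresponds to a generalized confluence (Geach) condition: ∀x ∀y (xRy → ∃w (yRw ∧ xRw)).
G1: fails — vRw but no t with wRt and vRt.
G2: holds.
G3: fails — mRn but no w with nRw and mRw.
G4: fails — vRs but no w with sRw and vRw.
Valid on: G2.

G2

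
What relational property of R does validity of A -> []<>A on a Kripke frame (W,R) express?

This is the B axiom.
Its frame correspondent is symmetry — forall x forall y (Rxy -> Ryx).

symmetry: forall x forall y (Rxy -> Ryx)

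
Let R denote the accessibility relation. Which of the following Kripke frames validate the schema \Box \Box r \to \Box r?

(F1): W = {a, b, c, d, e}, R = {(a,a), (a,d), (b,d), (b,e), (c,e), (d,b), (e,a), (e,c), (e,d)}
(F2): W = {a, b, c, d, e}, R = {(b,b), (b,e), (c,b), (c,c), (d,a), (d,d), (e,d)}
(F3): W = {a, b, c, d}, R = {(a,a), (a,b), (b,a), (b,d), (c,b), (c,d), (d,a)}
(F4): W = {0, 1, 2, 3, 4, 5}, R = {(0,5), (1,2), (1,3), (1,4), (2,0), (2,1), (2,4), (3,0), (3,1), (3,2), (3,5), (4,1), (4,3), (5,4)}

(F2)

Frame correspondent (Sahlqvist): \forall x \forall y (Rxy \to \exists z (Rxz \wedge Rzy)) — i.e. density.
(F1): fails — Rec but no z with Rez and Rzc.
(F2): condition met.
(F3): fails — Rcb but no z with Rcz and Rzb.
(F4): fails — R20 but no z with R2z and Rz0.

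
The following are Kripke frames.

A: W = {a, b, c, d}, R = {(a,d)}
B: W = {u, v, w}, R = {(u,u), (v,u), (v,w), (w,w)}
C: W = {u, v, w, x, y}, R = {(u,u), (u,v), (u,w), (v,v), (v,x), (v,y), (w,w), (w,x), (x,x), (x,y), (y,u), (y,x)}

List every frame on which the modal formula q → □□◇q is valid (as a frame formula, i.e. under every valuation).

A

The schema corresponds to a generalized confluence (Geach) condition: ∀x ∀z (xR²z → ∃w (x = w ∧ zRw)).
A: holds.
B: fails — vR²u but no t with v=t and uRt.
C: fails — uR²v but no t with u=t and vRt.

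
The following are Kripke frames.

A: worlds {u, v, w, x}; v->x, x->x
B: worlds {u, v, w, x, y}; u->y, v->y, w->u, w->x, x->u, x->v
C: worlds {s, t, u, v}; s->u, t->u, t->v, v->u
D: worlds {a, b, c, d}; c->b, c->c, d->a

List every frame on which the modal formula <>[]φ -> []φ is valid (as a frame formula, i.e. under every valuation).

A

The schema corresponds to the Euclidean property: forall x forall y forall z (Rxy & Rxz -> Ryz).
A: satisfies the condition.
B: fails — Ruy and Ruy but not Ryy.
C: fails — Rsu and Rsu but not Ruu.
D: fails — Rcb and Rcc but not Rbc.
Valid on: A.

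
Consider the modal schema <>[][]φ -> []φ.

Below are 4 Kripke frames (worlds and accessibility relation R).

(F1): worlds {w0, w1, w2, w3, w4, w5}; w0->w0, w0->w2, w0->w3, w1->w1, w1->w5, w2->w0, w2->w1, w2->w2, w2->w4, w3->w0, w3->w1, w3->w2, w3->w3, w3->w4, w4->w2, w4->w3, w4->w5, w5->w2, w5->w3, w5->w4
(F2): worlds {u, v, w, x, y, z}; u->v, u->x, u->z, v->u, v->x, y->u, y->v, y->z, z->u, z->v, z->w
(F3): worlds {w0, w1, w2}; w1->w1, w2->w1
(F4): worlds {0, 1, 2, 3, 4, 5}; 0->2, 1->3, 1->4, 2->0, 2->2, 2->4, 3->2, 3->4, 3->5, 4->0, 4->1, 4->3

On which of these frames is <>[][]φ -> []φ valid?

The schema corresponds to a generalized confluence (Geach) condition: forall x forall y forall z ((xRy & xRz) -> exists w (y R^2 w & z = w)).
(F1): fails — w2Rw1, w2Rw0 but no w with w1R²w and w0=w.
(F2): fails — uRx, uRv but no t with xR²t and v=t.
(F3): condition met.
(F4): fails — 2R4, 2R0 but no w with 4R²w and 0=w.
Valid on: (F3).

(F3)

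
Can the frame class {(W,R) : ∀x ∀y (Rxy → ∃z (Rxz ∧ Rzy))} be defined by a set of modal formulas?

The condition is density. A defining modal formula is □□p → □p.

Yes, by □□p → □p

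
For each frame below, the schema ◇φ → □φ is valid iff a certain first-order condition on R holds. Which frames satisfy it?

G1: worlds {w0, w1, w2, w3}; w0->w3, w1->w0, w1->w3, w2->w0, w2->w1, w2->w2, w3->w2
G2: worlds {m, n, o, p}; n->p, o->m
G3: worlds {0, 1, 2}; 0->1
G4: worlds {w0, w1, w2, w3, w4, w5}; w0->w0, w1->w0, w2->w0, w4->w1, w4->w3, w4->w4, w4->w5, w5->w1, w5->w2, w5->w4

G2, G3

Frame correspondent (Sahlqvist): ∀x ∀y ∀z (Rxy ∧ Rxz → y = z) — i.e. partial functionality.
G1: fails — w1 sees both w0 and w3.
G2: satisfies the condition.
G3: satisfies the condition.
G4: fails — w4 sees both w1 and w3.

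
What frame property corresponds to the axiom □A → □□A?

Suppose □A→□□A is valid. Take Rxy, Ryz and set V(A)={w : Rxw}. Then □A at x, so □□A at x, so □A at y, so A at z, i.e. Rxz.
Conversely, on a frame with transitivity the schema holds at every world under every valuation.
So the correspondent is transitivity.

transitivity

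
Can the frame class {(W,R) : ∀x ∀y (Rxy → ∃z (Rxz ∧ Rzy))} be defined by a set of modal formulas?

This is a Sahlqvist condition; the C4 axiom □□q → □q defines it.

Definable; □□q → □q defines it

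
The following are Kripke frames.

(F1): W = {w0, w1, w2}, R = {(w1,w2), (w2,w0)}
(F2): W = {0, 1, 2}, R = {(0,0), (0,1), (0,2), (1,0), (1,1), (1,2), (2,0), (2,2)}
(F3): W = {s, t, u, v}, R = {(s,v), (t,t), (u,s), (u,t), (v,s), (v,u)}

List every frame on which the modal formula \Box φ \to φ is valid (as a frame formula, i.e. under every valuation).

Frame correspondent (Sahlqvist): \forall x Rxx — i.e. reflexivity.
(F1): fails — world w0 does not see itself.
(F2): ✓.
(F3): fails — world s does not see itself.

(F2)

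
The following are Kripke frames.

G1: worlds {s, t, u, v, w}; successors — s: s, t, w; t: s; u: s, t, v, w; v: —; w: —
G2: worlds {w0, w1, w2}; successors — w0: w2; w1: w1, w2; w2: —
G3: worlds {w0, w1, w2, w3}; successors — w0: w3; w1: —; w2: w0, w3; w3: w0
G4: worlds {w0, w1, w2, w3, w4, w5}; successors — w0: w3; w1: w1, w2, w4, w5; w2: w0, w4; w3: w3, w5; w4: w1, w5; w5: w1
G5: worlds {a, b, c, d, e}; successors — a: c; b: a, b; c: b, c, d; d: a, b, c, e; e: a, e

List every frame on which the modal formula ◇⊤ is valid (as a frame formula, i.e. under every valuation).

Frame correspondent (Sahlqvist): ∀x ∃y Rxy — i.e. seriality.
G1: fails — world v has no successor.
G2: fails — world w2 has no successor.
G3: fails — world w1 has no successor.
G4: condition met.
G5: condition met.

G4, G5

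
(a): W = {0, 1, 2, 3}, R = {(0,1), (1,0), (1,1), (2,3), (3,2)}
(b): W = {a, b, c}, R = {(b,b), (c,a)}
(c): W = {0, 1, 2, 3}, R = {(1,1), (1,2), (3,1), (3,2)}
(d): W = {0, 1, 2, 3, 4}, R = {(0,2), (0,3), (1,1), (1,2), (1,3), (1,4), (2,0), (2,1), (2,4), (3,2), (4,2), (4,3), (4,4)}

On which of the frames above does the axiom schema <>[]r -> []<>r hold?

Frame correspondent (Sahlqvist): forall x forall y forall z (Rxy & Rxz -> exists w (Ryw & Rzw)) — i.e. convergence.
(a): holds.
(b): fails — Rca and Rca but a and a have no common successor.
(c): fails — R12 and R12 but 2 and 2 have no common successor.
(d): fails — R02 and R03 but 2 and 3 have no common successor.

(a)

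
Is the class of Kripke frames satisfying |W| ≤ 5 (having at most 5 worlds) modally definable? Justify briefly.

Any modally definable frame class is closed under disjoint unions.
Any modal formula valid on each of 6 disjoint one-world frames is valid on their disjoint union (validity is preserved under disjoint unions). Each one-world frame has |W|=1≤5, but the union has |W|=6.
Hence having at most 5 worlds is not modally definable.

Not modally definable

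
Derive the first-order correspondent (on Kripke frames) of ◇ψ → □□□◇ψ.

This is a Sahlqvist (Geach-type) schema ◇^1□^0ψ → □^3◇^1ψ.
First-order correspondent: ∀x ∀y ∀z ((xRy ∧ xR³z) → ∃w (y = w ∧ zRw)).

∀x ∀y ∀z ((xRy ∧ xR³z) → ∃w (y = w ∧ zRw))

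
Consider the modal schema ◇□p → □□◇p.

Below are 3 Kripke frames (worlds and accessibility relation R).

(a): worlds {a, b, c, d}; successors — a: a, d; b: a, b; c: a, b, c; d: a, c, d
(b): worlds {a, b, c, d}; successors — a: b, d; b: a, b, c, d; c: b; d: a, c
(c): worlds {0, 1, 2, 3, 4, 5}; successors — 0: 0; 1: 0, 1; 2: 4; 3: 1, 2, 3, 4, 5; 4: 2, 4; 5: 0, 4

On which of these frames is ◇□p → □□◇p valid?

The schema corresponds to a generalized confluence (Geach) condition: ∀x ∀y ∀z ((xRy ∧ xR²z) → ∃w (yRw ∧ zRw)).
(a): condition met.
(b): fails — aRd, aR²a but no w with dRw and aRw.
(c): fails — 3R1, 3R²2 but no w with 1Rw and 2Rw.
Valid on: (a).

(a)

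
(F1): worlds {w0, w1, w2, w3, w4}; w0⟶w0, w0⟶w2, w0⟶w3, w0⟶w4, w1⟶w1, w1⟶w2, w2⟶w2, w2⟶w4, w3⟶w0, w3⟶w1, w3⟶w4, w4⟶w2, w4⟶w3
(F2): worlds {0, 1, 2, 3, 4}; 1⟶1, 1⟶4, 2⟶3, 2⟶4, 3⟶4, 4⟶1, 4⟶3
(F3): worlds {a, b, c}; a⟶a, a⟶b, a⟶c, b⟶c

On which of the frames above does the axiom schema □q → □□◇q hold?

This is the axiom for a generalized confluence (Geach) condition; its first-order frame correspondent is ∀x ∀z (xR²z → ∃w (xRw ∧ zRw)).
(F1): fails — w3R²w4 but no w with w3Rw and w4Rw.
(F2): holds.
(F3): fails — aR²c but no w with aRw and cRw.
Valid on: (F2).

(F2)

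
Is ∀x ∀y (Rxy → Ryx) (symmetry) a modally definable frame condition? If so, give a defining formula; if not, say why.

The condition is symmetry. A defining modal formula is p → □◇p.

Yes — defined by p → □◇p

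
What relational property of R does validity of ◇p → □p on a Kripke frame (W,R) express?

Partial functionality

Suppose ◇p→□p is valid. Take Rxy, Rxz and set V(p)={y}. Then ◇p at x, so □p at x, so p at z, i.e. z=y.
The converse is a direct semantic check.
So the correspondent is partial functionality.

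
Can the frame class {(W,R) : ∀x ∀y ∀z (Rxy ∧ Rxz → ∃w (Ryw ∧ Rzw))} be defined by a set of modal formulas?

Yes: it is convergence, defined by the .2 schema ◇□r → □◇r.

Yes — defined by ◇□r → □◇r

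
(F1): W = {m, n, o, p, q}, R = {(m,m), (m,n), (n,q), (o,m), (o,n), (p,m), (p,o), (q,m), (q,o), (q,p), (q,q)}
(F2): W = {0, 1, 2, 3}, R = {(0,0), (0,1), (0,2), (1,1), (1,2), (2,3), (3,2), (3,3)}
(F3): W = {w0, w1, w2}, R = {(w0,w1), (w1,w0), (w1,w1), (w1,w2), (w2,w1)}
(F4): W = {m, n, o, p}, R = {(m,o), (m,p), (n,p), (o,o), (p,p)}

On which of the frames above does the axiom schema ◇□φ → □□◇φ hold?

(F3)

This is the axiom for a generalized confluence (Geach) condition; its first-order frame correspondent is ∀x ∀y ∀z ((xRy ∧ xR²z) → ∃w (yRw ∧ zRw)).
(F1): fails — mRm, mR²n but no w with mRw and nRw.
(F2): fails — 0R0, 0R²2 but no w with 0Rw and 2Rw.
(F3): ✓.
(F4): fails — mRo, mR²p but no w with oRw and pRw.
Valid on: (F3).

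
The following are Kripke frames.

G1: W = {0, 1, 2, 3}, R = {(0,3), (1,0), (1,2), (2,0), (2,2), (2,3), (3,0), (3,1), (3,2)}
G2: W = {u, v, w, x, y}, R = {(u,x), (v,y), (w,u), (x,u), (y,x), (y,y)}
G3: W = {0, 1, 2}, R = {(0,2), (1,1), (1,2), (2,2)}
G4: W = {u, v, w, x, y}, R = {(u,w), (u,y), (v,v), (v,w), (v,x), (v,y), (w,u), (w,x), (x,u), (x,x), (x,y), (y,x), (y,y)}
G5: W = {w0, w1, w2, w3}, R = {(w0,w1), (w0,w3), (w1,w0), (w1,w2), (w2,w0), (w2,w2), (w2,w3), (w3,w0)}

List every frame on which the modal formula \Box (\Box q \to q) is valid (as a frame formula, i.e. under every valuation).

G3

Frame correspondent (Sahlqvist): \forall x \forall y (Rxy \to Ryy) — i.e. shift-reflexivity.
G1: fails — R10 but not R00.
G2: fails — Ryx but not Rxx.
G3: holds.
G4: fails — Ruw but not Rww.
G5: fails — Rw1w0 but not Rw0w0.
Valid on: G3.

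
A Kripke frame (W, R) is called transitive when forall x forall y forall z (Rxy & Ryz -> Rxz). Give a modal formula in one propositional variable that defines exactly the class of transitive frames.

□r → □□r

A defining formula is □r → □□r (the 4 axiom).
Suppose □r→□□r is valid. Take Rxy, Ryz and set V(r)={w : Rxw}. Then □r at x, so □□r at x, so □r at y, so r at z, i.e. Rxz.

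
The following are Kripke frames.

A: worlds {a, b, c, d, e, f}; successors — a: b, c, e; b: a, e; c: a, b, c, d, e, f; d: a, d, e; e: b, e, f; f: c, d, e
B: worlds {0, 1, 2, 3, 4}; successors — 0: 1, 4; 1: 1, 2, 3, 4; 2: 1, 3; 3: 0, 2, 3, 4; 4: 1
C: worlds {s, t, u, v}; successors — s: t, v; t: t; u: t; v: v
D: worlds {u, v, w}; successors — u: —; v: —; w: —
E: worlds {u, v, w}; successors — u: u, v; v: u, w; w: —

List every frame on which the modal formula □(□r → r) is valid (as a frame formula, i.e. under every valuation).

C, D

This is the axiom for shift-reflexivity; its first-order frame correspondent is ∀x ∀y (Rxy → Ryy).
A: fails — Rab but not Rbb.
B: fails — R34 but not R44.
C: condition met.
D: condition met.
E: fails — Ruv but not Rvv.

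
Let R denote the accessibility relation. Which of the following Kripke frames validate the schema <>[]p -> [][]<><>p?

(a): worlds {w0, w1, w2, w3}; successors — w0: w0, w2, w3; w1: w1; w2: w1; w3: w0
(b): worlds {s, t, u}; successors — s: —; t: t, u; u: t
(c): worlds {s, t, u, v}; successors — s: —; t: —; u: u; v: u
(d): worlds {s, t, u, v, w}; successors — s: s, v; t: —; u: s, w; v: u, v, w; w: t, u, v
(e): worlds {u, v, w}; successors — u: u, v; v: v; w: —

(b), (c), (e)

The schema corresponds to a generalized confluence (Geach) condition: forall x forall y forall z ((xRy & x R^2 z) -> exists w (yRw & z R^2 w)).
(a): fails — w0Rw0, w0R²w1 but no w with w0Rw and w1R²w.
(b): ✓.
(c): ✓.
(d): fails — uRs, uR²t but no w* with sRw* and tR²w*.
(e): ✓.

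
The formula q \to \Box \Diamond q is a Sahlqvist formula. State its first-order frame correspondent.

This schema is the B axiom.
Its frame correspondent is symmetry — \forall x \forall y (Rxy \to Ryx).

symmetry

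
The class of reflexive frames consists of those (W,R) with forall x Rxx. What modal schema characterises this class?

□r → r

The condition is reflexivity. The T schema □r → r defines it.
Suppose □r→r is valid. At any x set V(r)={w : Rxw}. Then □r holds at x, so r holds at x, i.e. Rxx.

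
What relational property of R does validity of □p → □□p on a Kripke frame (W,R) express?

Suppose □p→□□p is valid. Take Rxy, Ryz and set V(p)={w : Rxw}. Then □p at x, so □□p at x, so □p at y, so p at z, i.e. Rxz.
The converse is a direct semantic check.
Frame condition: ∀x ∀y ∀z (Rxy ∧ Ryz → Rxz).

transitivity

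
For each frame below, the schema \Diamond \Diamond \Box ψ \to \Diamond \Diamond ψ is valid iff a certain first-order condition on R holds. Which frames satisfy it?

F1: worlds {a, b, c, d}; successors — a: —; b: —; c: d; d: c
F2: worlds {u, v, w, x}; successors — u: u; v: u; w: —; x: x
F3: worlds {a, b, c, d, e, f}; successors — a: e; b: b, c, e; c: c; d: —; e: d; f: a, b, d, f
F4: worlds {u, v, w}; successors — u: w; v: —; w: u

F2

This is the axiom for a generalized confluence (Geach) condition; its first-order frame correspondent is \forall x \forall y (x R^2 y \to \exists w (yRw \wedge x R^2 w)).
F1: fails — cR²c but no w with cRw and cR²w.
F2: condition met.
F3: fails — aR²d but no w with dRw and aR²w.
F4: fails — uR²u but no t with uRt and uR²t.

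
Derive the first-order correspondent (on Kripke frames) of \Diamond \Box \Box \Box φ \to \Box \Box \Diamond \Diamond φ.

\forall x \forall y \forall z ((xRy \wedge x R^2 z) \to \exists w (y R^3 w \wedge z R^2 w))

This is a Sahlqvist (Geach-type) schema ◇^1□^3φ → □^2◇^2φ.
Minimal-valuation argument: fix x; take any y with xR^1y and any z with xR^2z. Set V(φ) to the set of worlds R-reachable from y in exactly 3 steps. Then □^3φ holds at y, so the antecedent holds at x; validity forces ◇^2φ at z, giving a w with zR^2w and yR^3w.
First-order correspondent: \forall x \forall y \forall z ((xRy \wedge x R^2 z) \to \exists w (y R^3 w \wedge z R^2 w)).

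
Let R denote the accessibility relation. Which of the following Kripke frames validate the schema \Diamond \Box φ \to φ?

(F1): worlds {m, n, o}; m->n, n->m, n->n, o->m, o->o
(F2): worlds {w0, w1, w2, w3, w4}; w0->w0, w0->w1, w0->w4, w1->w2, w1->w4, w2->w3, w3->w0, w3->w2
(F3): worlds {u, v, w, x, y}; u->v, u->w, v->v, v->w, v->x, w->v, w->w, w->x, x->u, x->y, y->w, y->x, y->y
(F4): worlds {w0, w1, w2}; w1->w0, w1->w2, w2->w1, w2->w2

Frame correspondent (Sahlqvist): \forall x \forall y (Rxy \to Ryx) — i.e. symmetry.
(F1): fails — Rom but not Rmo.
(F2): fails — Rw1w2 but not Rw2w1.
(F3): fails — Ruv but not Rvu.
(F4): fails — Rw1w0 but not Rw0w1.

none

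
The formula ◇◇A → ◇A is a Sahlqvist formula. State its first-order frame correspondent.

Transitivity

This schema is equivalent to the 4 axiom □A → □□A.
It corresponds to transitivity: ∀x ∀y ∀z (Rxy ∧ Ryz → Rxz).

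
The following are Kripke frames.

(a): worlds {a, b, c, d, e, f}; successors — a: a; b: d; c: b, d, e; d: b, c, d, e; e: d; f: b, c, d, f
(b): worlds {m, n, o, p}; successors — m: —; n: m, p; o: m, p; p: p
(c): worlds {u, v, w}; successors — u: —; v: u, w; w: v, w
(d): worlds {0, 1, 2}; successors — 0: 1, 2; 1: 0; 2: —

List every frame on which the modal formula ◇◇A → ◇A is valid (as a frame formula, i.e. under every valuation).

(b)

This is the axiom for transitivity; its first-order frame correspondent is ∀x ∀y ∀z (Rxy ∧ Ryz → Rxz).
(a): fails — Rcd and Rdc but not Rcc.
(b): holds.
(c): fails — Rwv and Rvu but not Rwu.
(d): fails — R01 and R10 but not R00.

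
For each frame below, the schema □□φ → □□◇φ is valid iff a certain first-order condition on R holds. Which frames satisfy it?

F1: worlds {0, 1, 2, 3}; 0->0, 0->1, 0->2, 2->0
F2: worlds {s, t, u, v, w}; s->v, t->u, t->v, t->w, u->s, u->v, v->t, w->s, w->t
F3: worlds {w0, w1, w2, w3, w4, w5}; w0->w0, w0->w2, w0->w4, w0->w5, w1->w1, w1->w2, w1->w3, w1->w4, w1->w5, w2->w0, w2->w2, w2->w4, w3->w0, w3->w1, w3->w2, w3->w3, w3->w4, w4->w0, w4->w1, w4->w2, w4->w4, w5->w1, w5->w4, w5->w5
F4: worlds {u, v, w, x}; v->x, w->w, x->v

The schema corresponds to a generalized confluence (Geach) condition: ∀x ∀z (xR²z → ∃w (xR²w ∧ zRw)).
F1: fails — 0R²1 but no w with 0R²w and 1Rw.
F2: fails — sR²t but no w* with sR²w* and tRw*.
F3: ✓.
F4: fails — vR²v but no t with vR²t and vRt.

F3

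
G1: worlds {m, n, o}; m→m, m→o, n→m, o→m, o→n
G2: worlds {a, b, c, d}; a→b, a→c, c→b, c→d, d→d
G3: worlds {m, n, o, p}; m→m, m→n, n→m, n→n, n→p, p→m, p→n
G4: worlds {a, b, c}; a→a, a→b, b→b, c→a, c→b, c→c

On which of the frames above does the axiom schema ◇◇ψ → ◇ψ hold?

The schema corresponds to transitivity: ∀x ∀y ∀z (Rxy ∧ Ryz → Rxz).
G1: fails — Rom and Rmo but not Roo.
G2: fails — Rac and Rcd but not Rad.
G3: fails — Rpn and Rnp but not Rpp.
G4: condition met.
Valid on: G4.

G4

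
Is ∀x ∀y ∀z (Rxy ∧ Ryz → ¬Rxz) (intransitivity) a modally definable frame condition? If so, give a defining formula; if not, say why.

If a class were modally definable it would be closed under surjective bounded morphisms (Goldblatt–Thomason).
The 7-cycle (worlds 0,1,2,3,4,5,6 with 0→1→2→3→4→5→6→0) is intransitive. Mapping every world to a single reflexive point • is a surjective bounded morphism; the reflexive point is not intransitive (R••∧R•• but R••).
So the class is not modally definable.

Not definable by any modal formula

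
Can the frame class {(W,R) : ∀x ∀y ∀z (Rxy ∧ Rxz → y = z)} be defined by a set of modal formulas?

Definable; ◇p → □p defines it

Yes: it is partial functionality, defined by the CD schema ◇p → □p.
Suppose ◇p→□p is valid. Take Rxy, Rxz and set V(p)={y}. Then ◇p at x, so □p at x, so p at z, i.e. z=y.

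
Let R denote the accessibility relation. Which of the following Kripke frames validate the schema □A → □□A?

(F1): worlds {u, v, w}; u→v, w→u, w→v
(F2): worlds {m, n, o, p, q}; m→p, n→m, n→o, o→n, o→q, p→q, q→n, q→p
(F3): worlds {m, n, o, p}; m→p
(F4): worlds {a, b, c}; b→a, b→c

Frame correspondent (Sahlqvist): ∀x ∀y ∀z (Rxy ∧ Ryz → Rxz) — i.e. transitivity.
(F1): condition met.
(F2): fails — Ron and Rno but not Roo.
(F3): condition met.
(F4): condition met.

(F1), (F3), (F4)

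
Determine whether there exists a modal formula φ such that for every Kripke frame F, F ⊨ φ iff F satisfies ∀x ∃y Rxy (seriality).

The condition is seriality. A defining modal formula is □p → ◇p.

Definable; □p → ◇p defines it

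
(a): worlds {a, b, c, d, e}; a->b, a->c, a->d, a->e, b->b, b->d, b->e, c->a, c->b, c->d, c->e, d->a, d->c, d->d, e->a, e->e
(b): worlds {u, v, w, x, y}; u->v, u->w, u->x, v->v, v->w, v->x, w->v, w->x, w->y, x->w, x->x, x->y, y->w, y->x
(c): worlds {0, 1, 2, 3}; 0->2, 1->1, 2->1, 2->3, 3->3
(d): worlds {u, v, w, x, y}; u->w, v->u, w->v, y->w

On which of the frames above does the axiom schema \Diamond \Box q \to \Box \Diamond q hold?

(a), (b), (d)

The schema corresponds to convergence: \forall x \forall y \forall z (Rxy \wedge Rxz \to \exists w (Ryw \wedge Rzw)).
(a): ✓.
(b): ✓.
(c): fails — R23 and R21 but 3 and 1 have no common successor.
(d): ✓.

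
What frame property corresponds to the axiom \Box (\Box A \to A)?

This schema is the T□ axiom.
Its frame correspondent is shift-reflexivity — \forall x \forall y (Rxy \to Ryy).

shift-reflexivity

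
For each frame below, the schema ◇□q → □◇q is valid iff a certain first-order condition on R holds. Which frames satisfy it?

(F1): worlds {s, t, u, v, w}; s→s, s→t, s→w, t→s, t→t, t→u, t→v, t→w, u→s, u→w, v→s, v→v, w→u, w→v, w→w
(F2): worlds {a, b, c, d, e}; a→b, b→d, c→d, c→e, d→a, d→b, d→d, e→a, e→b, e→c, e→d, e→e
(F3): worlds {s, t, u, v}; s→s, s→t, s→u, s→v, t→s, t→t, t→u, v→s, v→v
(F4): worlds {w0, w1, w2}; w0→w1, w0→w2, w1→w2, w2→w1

(F1)

This is the axiom for convergence; its first-order frame correspondent is ∀x ∀y ∀z (Rxy ∧ Rxz → ∃w (Ryw ∧ Rzw)).
(F1): holds.
(F2): fails — Rdb and Rda but b and a have no common successor.
(F3): fails — Rsv and Rsu but v and u have no common successor.
(F4): fails — Rw0w1 and Rw0w2 but w1 and w2 have no common successor.
Valid on: (F1).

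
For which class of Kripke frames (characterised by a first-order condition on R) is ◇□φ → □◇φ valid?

Convergence

Suppose ◇□φ→□◇φ is valid. Take Rxy, Rxz and set V(φ)={w : Ryw}. Then □φ at y so ◇□φ at x, so □◇φ at x, so ◇φ at z, giving w with Rzw and Ryw.
Conversely, any frame satisfying ∀x ∀y ∀z (Rxy ∧ Rxz → ∃w (Ryw ∧ Rzw)) validates the schema.
So the correspondent is convergence.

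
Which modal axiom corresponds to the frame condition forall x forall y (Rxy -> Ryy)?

This is shift-reflexivity; the standard corresponding axiom is T□: □(□ψ → ψ).
Suppose □(□ψ→ψ) is valid. Take Rxy and set V(ψ)={w : Ryw}. Then at y, □ψ holds; since □(□ψ→ψ) at x, □ψ→ψ at y, so ψ at y, i.e. Ryy.

□(□ψ → ψ)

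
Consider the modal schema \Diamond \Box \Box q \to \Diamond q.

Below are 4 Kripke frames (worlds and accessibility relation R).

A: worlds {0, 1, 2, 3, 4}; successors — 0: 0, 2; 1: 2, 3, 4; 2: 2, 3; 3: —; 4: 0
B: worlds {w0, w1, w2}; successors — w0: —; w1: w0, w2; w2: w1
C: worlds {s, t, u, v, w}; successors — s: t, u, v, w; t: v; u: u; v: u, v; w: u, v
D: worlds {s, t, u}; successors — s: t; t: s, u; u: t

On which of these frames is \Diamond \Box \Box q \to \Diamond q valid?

The schema corresponds to a generalized confluence (Geach) condition: \forall x \forall y (xRy \to \exists w (y R^2 w \wedge xRw)).
A: fails — 1R3 but no w with 3R²w and 1Rw.
B: fails — w1Rw0 but no w with w0R²w and w1Rw.
C: condition met.
D: condition met.

C, D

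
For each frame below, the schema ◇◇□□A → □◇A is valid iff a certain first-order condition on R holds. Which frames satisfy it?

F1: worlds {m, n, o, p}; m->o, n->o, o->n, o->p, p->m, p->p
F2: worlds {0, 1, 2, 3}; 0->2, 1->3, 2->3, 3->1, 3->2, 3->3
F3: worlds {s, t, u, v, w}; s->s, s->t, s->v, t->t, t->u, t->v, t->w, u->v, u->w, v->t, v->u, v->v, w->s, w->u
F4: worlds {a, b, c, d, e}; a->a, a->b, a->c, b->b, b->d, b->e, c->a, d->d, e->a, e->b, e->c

F2, F3

This is the axiom for a generalized confluence (Geach) condition; its first-order frame correspondent is ∀x ∀y ∀z ((xR²y ∧ xRz) → ∃w (yR²w ∧ zRw)).
F1: fails — oR²m, oRn but no w with mR²w and nRw.
F2: holds.
F3: holds.
F4: fails — aR²d, aRa but no w with dR²w and aRw.
Valid on: F2, F3.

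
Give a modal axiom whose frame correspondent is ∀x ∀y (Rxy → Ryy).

□(□q → q)

This is shift-reflexivity; the standard corresponding axiom is T□: □(□q → q).
Suppose □(□q→q) is valid. Take Rxy and set V(q)={w : Ryw}. Then at y, □q holds; since □(□q→q) at x, □q→q at y, so q at y, i.e. Ryy.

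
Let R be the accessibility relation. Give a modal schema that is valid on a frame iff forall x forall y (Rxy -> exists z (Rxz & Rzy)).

A defining formula is □□ψ → □ψ (the C4 axiom).

□□ψ → □ψ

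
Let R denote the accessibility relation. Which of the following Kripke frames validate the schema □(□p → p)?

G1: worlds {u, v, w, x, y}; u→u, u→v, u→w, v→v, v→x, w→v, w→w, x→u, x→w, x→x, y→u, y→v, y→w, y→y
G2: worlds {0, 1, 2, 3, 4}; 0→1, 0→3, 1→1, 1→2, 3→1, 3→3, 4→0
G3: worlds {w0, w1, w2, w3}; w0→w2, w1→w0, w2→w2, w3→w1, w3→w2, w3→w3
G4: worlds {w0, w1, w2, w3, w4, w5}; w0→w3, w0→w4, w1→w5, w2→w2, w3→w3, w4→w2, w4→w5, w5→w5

The schema corresponds to shift-reflexivity: ∀x ∀y (Rxy → Ryy).
G1: holds.
G2: fails — R12 but not R22.
G3: fails — Rw1w0 but not Rw0w0.
G4: fails — Rw0w4 but not Rw4w4.
Valid on: G1.

G1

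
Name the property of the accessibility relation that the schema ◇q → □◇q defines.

Suppose ◇q→□◇q is valid. Take Rxy, Rxz and set V(q)={y}. Then ◇q at x, so □◇q at x, so ◇q at z, so some w with Rzw has q; w=y, i.e. Rzy. By symmetry of the argument, Ryz.
Conversely, any frame satisfying ∀x ∀y ∀z (Rxy ∧ Rxz → Ryz) validates the schema.
Frame condition: ∀x ∀y ∀z (Rxy ∧ Rxz → Ryz).

The Euclidean property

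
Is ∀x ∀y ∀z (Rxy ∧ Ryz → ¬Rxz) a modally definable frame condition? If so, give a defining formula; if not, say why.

No — not modally definable

Any modally definable frame class is closed under surjective bounded morphisms.
The 7-cycle (worlds s,t,u,v,w,x,y with s→t→u→v→w→x→y→s) is intransitive. Mapping every world to a single reflexive point • is a surjective bounded morphism; the reflexive point is not intransitive (R••∧R•• but R••).
So no modal formula (or set of formulas) defines exactly the intransitive frames.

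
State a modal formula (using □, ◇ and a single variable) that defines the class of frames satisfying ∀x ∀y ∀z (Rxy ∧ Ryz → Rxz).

□p → □□p

The condition is transitivity. The 4 schema □p → □□p defines it.
Suppose □p→□□p is valid. Take Rxy, Ryz and set V(p)={w : Rxw}. Then □p at x, so □□p at x, so □p at y, so p at z, i.e. Rxz.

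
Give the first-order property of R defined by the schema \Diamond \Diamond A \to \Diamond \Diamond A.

\forall x \forall y (x R^2 y \to \exists w (y = w \wedge x R^2 w))

This is a Sahlqvist (Geach-type) schema ◇^2□^0A → □^0◇^2A.
First-order correspondent: \forall x \forall y (x R^2 y \to \exists w (y = w \wedge x R^2 w)).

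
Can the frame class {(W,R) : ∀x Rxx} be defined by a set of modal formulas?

Yes — defined by □q → q

Yes: it is reflexivity, defined by the T schema □q → q.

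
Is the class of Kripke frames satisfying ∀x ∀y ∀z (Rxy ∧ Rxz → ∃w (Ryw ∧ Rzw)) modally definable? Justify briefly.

Yes, by ◇□p → □◇p

Yes: it is convergence, defined by the .2 schema ◇□p → □◇p.
Suppose ◇□p→□◇p is valid. Take Rxy, Rxz and set V(p)={w : Ryw}. Then □p at y so ◇□p at x, so □◇p at x, so ◇p at z, giving w with Rzw and Ryw.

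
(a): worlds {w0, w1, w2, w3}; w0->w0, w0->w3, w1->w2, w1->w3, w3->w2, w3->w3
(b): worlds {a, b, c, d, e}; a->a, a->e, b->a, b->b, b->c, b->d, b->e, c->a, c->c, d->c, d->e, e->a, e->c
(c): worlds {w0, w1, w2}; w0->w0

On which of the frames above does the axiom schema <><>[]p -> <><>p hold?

This is the axiom for a generalized confluence (Geach) condition; its first-order frame correspondent is forall x forall y (x R^2 y -> exists w (yRw & x R^2 w)).
(a): fails — w0R²w2 but no w with w2Rw and w0R²w.
(b): satisfies the condition.
(c): satisfies the condition.

(b), (c)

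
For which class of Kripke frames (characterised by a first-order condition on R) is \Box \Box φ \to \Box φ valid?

density

This schema is the C4 axiom.
It corresponds to density: \forall x \forall y (Rxy \to \exists z (Rxz \wedge Rzy)).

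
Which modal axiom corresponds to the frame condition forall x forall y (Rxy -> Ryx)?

A defining formula is ψ → □◇ψ (the B axiom).
Suppose ψ→□◇ψ is valid. Take Rxy and set V(ψ)={x}. Then ψ at x, so □◇ψ at x, so ◇ψ at y, so some z with Ryz has ψ; z=x, i.e. Ryx.

ψ → □◇ψ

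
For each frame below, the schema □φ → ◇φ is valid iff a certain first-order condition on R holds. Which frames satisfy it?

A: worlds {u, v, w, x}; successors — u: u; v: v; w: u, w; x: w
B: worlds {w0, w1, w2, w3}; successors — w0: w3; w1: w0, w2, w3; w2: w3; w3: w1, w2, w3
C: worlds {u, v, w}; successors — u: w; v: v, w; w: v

This is the axiom for seriality; its first-order frame correspondent is ∀x ∃y Rxy.
A: satisfies the condition.
B: satisfies the condition.
C: satisfies the condition.
Valid on: A, B, C.

A, B, C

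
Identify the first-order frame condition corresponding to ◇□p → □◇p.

Convergence

Suppose ◇□p→□◇p is valid. Take Rxy, Rxz and set V(p)={w : Ryw}. Then □p at y so ◇□p at x, so □◇p at x, so ◇p at z, giving w with Rzw and Ryw.
Conversely, on a frame with convergence the schema holds at every world under every valuation.
Frame condition: ∀x ∀y ∀z (Rxy ∧ Rxz → ∃w (Ryw ∧ Rzw)).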